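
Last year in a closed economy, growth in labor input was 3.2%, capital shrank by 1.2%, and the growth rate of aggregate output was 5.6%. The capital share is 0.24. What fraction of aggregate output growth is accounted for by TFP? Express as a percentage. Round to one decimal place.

Labor's share = 1 − 0.24 = 0.76.
Capital: 0.24 × (-1.2) = -0.288 pp.
Labor input: 0.76 × 3.2 = 2.432 pp.
TFP growth = 5.6 − 2.144 = 3.456%.
TFP share of growth = 3.456 / 5.6 × 100 = 61.714%.

TFP accounted for 61.7% of growth.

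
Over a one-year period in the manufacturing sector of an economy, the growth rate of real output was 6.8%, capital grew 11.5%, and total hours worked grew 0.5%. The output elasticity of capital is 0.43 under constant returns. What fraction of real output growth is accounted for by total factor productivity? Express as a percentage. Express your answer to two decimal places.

Labor's share = 1 − 0.43 = 0.57.
Capital: 0.43 × 11.5 = 4.945 pp.
Total hours worked: 0.57 × 0.5 = 0.285 pp.
TFP growth = 6.8 − 5.23 = 1.57%.
TFP share of growth = 1.57 / 6.8 × 100 = 23.0882%.

23.09%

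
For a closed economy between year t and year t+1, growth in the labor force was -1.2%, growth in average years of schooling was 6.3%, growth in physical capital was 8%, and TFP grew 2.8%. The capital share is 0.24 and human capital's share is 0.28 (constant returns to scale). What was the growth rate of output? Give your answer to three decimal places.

Output growth was 5.908%.

Labor's share = 1 − 0.24 − 0.28 = 0.48.
Physical capital: 0.24 × 8 = 1.92 pp.
Average years of schooling: 0.28 × 6.3 = 1.764 pp.
The labor force: 0.48 × (-1.2) = -0.576 pp.
Output growth = 2.8 + 3.108 = 5.908%.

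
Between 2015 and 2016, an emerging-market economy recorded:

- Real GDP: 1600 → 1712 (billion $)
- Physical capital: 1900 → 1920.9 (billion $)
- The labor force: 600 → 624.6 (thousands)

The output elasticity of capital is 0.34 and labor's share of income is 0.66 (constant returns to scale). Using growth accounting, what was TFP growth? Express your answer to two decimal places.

TFP growth was 3.92%.

Real GDP growth = (1712 − 1600) / 1600 = 7%.
Physical capital growth = (1920.9 − 1900) / 1900 = 1.1%.
The labor force growth = (624.6 − 600) / 600 = 4.1%.
Labor's share = 1 − 0.34 = 0.66.
Physical capital: 0.34 × 1.1 = 0.374 pp.
The labor force: 0.66 × 4.1 = 2.706 pp.
TFP growth = 7 − 3.08 = 3.92%.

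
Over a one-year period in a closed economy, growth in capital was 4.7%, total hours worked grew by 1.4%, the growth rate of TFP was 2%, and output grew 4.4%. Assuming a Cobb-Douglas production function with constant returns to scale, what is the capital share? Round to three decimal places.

0.303

gY = gA + α·gK + (1−α)·gL, so gY − gA − gL = α(gK − gL).
4.4 − 2 − 1.4 = α × (4.7 − 1.4).
1 = 3.3 α, so α = 0.30303.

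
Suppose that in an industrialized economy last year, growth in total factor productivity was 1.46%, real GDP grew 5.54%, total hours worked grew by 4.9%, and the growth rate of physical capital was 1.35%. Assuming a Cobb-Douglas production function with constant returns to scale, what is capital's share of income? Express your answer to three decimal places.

gY = gA + α·gK + (1−α)·gL, so gY − gA − gL = α(gK − gL).
5.54 − 1.46 − 4.9 = α × (1.35 − 4.9).
-0.82 = -3.55 α, so α = 0.23099.

0.231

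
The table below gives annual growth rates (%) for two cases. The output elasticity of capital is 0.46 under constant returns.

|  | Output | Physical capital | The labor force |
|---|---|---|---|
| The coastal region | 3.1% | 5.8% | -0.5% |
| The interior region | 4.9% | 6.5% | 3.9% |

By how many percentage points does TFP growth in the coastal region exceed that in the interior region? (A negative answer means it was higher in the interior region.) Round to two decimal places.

0.90 percentage points

Labor's share = 1 − 0.46 = 0.54.
The coastal region: TFP = 3.1 − 2.668 + 0.27 = 0.702%.
The interior region: TFP = 4.9 − 2.99 − 2.106 = -0.196%.
Difference = 0.702 − (-0.196) = 0.898 pp.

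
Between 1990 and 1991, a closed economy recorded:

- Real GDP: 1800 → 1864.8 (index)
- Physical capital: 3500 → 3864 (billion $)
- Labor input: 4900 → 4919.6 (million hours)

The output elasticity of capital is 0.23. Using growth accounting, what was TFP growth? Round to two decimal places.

Real GDP growth = (1864.8 − 1800) / 1800 = 3.6%.
Physical capital growth = (3864 − 3500) / 3500 = 10.4%.
Labor input growth = (4919.6 − 4900) / 4900 = 0.4%.
Labor's share = 1 − 0.23 = 0.77.
Physical capital: 0.23 × 10.4 = 2.392 pp.
Labor input: 0.77 × 0.4 = 0.308 pp.
TFP growth = 3.6 − 2.7 = 0.9%.

0.90%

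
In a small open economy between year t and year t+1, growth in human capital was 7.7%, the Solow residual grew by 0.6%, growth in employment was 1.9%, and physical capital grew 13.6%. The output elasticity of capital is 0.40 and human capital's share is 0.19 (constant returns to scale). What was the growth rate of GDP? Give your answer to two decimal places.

8.28%

Labor's share = 1 − 0.4 − 0.19 = 0.41.
Physical capital: 0.4 × 13.6 = 5.44 pp.
Human capital: 0.19 × 7.7 = 1.463 pp.
Employment: 0.41 × 1.9 = 0.779 pp.
Output growth = 0.6 + 7.682 = 8.282%.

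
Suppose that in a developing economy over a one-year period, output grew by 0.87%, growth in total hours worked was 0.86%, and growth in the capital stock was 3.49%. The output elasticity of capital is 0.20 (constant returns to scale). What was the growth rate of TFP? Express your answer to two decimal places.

-0.52%

Labor's share = 1 − 0.2 = 0.8.
The capital stock: 0.2 × 3.49 = 0.698 pp.
Total hours worked: 0.8 × 0.86 = 0.688 pp.
TFP growth = 0.87 − 1.386 = -0.516%.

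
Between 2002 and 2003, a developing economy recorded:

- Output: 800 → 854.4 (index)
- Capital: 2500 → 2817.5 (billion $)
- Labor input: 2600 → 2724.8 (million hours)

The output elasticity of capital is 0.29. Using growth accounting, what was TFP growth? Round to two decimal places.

Output growth = (854.4 − 800) / 800 = 6.8%.
Capital growth = (2817.5 − 2500) / 2500 = 12.7%.
Labor input growth = (2724.8 − 2600) / 2600 = 4.8%.
Labor's share = 1 − 0.29 = 0.71.
Capital: 0.29 × 12.7 = 3.683 pp.
Labor input: 0.71 × 4.8 = 3.408 pp.
TFP growth = 6.8 − 7.091 = -0.291%.

-0.29%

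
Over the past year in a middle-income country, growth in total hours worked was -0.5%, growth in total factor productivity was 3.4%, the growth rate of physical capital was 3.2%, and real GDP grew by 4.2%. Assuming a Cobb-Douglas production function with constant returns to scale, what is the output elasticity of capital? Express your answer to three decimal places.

gY = gA + α·gK + (1−α)·gL, so gY − gA − gL = α(gK − gL).
4.2 − 3.4 + 0.5 = α × (3.2 − (-0.5)).
1.3 = 3.7 α, so α = 0.35135.

α = 0.351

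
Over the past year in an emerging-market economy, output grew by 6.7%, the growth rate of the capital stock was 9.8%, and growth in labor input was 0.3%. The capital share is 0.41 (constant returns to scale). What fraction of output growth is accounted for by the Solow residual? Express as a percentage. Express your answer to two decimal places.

Labor's share = 1 − 0.41 = 0.59.
The capital stock: 0.41 × 9.8 = 4.018 pp.
Labor input: 0.59 × 0.3 = 0.177 pp.
TFP growth = 6.7 − 4.195 = 2.505%.
TFP share of growth = 2.505 / 6.7 × 100 = 37.3881%.

37.39%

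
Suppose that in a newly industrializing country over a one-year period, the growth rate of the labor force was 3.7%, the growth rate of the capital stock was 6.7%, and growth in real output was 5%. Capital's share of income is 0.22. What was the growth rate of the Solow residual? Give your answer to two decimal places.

0.64%

Labor's share = 1 − 0.22 = 0.78.
The capital stock: 0.22 × 6.7 = 1.474 pp.
The labor force: 0.78 × 3.7 = 2.886 pp.
TFP growth = 5 − 4.36 = 0.64%.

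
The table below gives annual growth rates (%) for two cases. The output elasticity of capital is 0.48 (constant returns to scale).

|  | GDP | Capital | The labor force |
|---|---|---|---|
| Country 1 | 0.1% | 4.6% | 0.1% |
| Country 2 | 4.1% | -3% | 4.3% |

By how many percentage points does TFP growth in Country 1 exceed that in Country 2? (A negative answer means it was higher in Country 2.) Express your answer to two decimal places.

Labor's share = 1 − 0.48 = 0.52.
Country 1: TFP = 0.1 − 2.208 − 0.052 = -2.16%.
Country 2: TFP = 4.1 + 1.44 − 2.236 = 3.304%.
Difference = -2.16 − (3.304) = -5.464 pp.

-5.46 percentage points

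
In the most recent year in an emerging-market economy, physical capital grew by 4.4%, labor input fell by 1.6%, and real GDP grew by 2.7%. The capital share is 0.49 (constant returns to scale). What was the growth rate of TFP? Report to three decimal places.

Labor's share = 1 − 0.49 = 0.51.
Physical capital: 0.49 × 4.4 = 2.156 pp.
Labor input: 0.51 × (-1.6) = -0.816 pp.
TFP growth = 2.7 − 1.34 = 1.36%.

1.360%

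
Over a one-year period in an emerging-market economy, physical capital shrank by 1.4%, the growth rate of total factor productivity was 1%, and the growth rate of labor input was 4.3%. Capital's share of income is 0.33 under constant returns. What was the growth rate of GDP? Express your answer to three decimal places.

Labor's share = 1 − 0.33 = 0.67.
Physical capital: 0.33 × (-1.4) = -0.462 pp.
Labor input: 0.67 × 4.3 = 2.881 pp.
Output growth = 1 + 2.419 = 3.419%.

GDP growth was 3.419%.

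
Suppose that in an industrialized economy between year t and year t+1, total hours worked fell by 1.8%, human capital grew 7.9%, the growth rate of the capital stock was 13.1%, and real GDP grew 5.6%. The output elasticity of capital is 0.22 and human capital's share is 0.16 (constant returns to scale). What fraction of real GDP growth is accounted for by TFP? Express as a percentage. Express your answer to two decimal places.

Labor's share = 1 − 0.22 − 0.16 = 0.62.
The capital stock: 0.22 × 13.1 = 2.882 pp.
Human capital: 0.16 × 7.9 = 1.264 pp.
Total hours worked: 0.62 × (-1.8) = -1.116 pp.
TFP growth = 5.6 − 3.03 = 2.57%.
TFP share of growth = 2.57 / 5.6 × 100 = 45.8929%.

45.89%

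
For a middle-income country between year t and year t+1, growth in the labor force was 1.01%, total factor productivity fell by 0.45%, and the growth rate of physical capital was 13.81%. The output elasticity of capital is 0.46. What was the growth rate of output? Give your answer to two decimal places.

Labor's share = 1 − 0.46 = 0.54.
Physical capital: 0.46 × 13.81 = 6.3526 pp.
The labor force: 0.54 × 1.01 = 0.5454 pp.
Output growth = -0.45 + 6.898 = 6.448%.

Output grew 6.45%.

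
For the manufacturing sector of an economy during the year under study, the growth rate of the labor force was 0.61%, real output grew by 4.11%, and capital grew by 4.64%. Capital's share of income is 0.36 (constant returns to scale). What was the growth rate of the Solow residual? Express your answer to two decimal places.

The Solow residual grew 2.05%.

Labor's share = 1 − 0.36 = 0.64.
Capital: 0.36 × 4.64 = 1.6704 pp.
The labor force: 0.64 × 0.61 = 0.3904 pp.
TFP growth = 4.11 − 2.0608 = 2.0492%.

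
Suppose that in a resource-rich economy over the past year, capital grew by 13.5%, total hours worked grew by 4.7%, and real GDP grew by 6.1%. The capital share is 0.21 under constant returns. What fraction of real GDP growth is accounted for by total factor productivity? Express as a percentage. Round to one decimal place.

-7.3%

Labor's share = 1 − 0.21 = 0.79.
Capital: 0.21 × 13.5 = 2.835 pp.
Total hours worked: 0.79 × 4.7 = 3.713 pp.
TFP growth = 6.1 − 6.548 = -0.448%.
TFP share of growth = -0.448 / 6.1 × 100 = -7.344%.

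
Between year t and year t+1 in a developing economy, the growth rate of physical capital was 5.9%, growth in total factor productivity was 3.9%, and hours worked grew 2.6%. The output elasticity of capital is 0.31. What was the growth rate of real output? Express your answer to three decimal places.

Labor's share = 1 − 0.31 = 0.69.
Physical capital: 0.31 × 5.9 = 1.829 pp.
Hours worked: 0.69 × 2.6 = 1.794 pp.
Output growth = 3.9 + 3.623 = 7.523%.

Real output growth was 7.523%.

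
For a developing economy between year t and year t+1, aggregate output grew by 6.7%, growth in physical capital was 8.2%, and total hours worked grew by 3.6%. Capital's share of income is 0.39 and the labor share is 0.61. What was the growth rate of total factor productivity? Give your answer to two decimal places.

1.31%

Labor's share = 1 − 0.39 = 0.61.
Physical capital: 0.39 × 8.2 = 3.198 pp.
Total hours worked: 0.61 × 3.6 = 2.196 pp.
TFP growth = 6.7 − 5.394 = 1.306%.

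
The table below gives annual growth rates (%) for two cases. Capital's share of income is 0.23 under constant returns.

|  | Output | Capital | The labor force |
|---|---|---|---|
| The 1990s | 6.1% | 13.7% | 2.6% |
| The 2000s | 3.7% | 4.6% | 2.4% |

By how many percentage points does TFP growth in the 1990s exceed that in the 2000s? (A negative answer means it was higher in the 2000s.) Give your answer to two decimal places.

0.15 percentage points

Labor's share = 1 − 0.23 = 0.77.
The 1990s: TFP = 6.1 − 3.151 − 2.002 = 0.947%.
The 2000s: TFP = 3.7 − 1.058 − 1.848 = 0.794%.
Difference = 0.947 − (0.794) = 0.153 pp.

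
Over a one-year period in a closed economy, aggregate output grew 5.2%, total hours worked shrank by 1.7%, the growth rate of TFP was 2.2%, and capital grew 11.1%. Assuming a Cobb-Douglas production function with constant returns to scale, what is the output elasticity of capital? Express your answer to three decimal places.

The output elasticity of capital is 0.367.

gY = gA + α·gK + (1−α)·gL, so gY − gA − gL = α(gK − gL).
5.2 − 2.2 + 1.7 = α × (11.1 − (-1.7)).
4.7 = 12.8 α, so α = 0.36719.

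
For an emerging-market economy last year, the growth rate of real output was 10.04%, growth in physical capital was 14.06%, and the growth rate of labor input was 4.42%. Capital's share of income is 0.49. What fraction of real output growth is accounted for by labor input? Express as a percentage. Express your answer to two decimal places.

Labor input accounted for 22.45% of growth.

Labor's share = 1 − 0.49 = 0.51.
Labor input contributed 0.51 × 4.42 = 2.2542 pp.
Share of growth = 2.2542 / 10.04 × 100 = 22.4522%.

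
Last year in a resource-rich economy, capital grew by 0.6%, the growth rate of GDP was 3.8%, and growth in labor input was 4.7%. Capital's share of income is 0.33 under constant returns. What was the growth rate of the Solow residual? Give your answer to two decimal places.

0.45%

Labor's share = 1 − 0.33 = 0.67.
Capital: 0.33 × 0.6 = 0.198 pp.
Labor input: 0.67 × 4.7 = 3.149 pp.
TFP growth = 3.8 − 3.347 = 0.453%.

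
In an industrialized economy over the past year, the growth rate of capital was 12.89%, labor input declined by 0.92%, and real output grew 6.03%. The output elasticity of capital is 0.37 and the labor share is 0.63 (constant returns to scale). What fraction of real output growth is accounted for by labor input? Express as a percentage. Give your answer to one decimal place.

-9.6%

Labor's share = 1 − 0.37 = 0.63.
Labor input contributed 0.63 × (-0.92) = -0.5796 pp.
Share of growth = -0.5796 / 6.03 × 100 = -9.612%.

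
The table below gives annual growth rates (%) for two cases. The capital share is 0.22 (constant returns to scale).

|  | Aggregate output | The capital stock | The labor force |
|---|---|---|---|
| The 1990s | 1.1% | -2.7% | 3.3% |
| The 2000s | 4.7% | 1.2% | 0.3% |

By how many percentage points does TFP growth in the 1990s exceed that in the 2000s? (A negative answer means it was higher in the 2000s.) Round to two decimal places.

Labor's share = 1 − 0.22 = 0.78.
The 1990s: TFP = 1.1 + 0.594 − 2.574 = -0.88%.
The 2000s: TFP = 4.7 − 0.264 − 0.234 = 4.202%.
Difference = -0.88 − (4.202) = -5.082 pp.

-5.08 percentage points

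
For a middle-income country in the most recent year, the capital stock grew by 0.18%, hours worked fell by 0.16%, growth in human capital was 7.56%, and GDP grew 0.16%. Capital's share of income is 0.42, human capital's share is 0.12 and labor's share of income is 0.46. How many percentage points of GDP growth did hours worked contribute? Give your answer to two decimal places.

Labor's share = 1 − 0.42 − 0.12 = 0.46.
Contribution = share × growth = 0.46 × (-0.16) = -0.0736 pp.

-0.07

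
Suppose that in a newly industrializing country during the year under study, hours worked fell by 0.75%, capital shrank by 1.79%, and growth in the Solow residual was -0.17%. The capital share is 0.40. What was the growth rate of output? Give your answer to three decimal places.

-1.336%

Labor's share = 1 − 0.4 = 0.6.
Capital: 0.4 × (-1.79) = -0.716 pp.
Hours worked: 0.6 × (-0.75) = -0.45 pp.
Output growth = -0.17 + (-1.166) = -1.336%.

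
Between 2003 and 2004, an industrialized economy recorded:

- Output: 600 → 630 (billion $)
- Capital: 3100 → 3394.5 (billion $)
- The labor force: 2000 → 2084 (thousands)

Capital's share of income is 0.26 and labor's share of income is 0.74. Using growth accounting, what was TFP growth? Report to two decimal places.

-0.58%

Output growth = (630 − 600) / 600 = 5%.
Capital growth = (3394.5 − 3100) / 3100 = 9.5%.
The labor force growth = (2084 − 2000) / 2000 = 4.2%.
Labor's share = 1 − 0.26 = 0.74.
Capital: 0.26 × 9.5 = 2.47 pp.
The labor force: 0.74 × 4.2 = 3.108 pp.
TFP growth = 5 − 5.578 = -0.578%.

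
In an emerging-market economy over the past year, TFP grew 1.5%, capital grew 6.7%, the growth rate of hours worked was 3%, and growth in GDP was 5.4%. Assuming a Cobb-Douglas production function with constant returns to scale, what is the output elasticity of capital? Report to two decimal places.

α = 0.24

gY = gA + α·gK + (1−α)·gL, so gY − gA − gL = α(gK − gL).
5.4 − 1.5 − 3 = α × (6.7 − 3).
0.9 = 3.7 α, so α = 0.2432.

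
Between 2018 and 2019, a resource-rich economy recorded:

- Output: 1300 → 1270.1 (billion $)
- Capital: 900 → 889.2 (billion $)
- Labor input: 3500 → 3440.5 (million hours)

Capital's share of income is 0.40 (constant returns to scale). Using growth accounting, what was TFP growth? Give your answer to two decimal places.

-0.80%

Output growth = (1270.1 − 1300) / 1300 = -2.3%.
Capital growth = (889.2 − 900) / 900 = -1.2%.
Labor input growth = (3440.5 − 3500) / 3500 = -1.7%.
Labor's share = 1 − 0.4 = 0.6.
Capital: 0.4 × (-1.2) = -0.48 pp.
Labor input: 0.6 × (-1.7) = -1.02 pp.
TFP growth = -2.3 + 1.5 = -0.8%.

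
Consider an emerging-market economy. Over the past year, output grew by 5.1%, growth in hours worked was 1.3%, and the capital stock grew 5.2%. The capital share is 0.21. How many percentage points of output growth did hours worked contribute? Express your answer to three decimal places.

Labor's share = 1 − 0.21 = 0.79.
Contribution = share × growth = 0.79 × 1.3 = 1.027 pp.

1.027 percentage points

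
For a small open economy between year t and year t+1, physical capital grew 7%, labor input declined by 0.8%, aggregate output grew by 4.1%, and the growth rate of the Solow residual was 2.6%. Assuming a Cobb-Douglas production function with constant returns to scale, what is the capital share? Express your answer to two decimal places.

gY = gA + α·gK + (1−α)·gL, so gY − gA − gL = α(gK − gL).
4.1 − 2.6 + 0.8 = α × (7 − (-0.8)).
2.3 = 7.8 α, so α = 0.2949.

α = 0.29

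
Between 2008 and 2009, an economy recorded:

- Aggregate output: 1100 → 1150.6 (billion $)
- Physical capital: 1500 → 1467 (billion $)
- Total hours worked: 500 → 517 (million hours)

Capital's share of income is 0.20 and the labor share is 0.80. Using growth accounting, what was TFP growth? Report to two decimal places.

Aggregate output growth = (1150.6 − 1100) / 1100 = 4.6%.
Physical capital growth = (1467 − 1500) / 1500 = -2.2%.
Total hours worked growth = (517 − 500) / 500 = 3.4%.
Labor's share = 1 − 0.2 = 0.8.
Physical capital: 0.2 × (-2.2) = -0.44 pp.
Total hours worked: 0.8 × 3.4 = 2.72 pp.
TFP growth = 4.6 − 2.28 = 2.32%.

2.32%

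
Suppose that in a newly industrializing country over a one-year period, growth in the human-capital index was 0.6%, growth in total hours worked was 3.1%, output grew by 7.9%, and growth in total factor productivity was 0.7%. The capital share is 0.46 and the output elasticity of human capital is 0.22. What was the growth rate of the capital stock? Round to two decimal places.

13.21%

Labor's share = 1 − 0.46 − 0.22 = 0.32.
gY = gA + 0.22×0.6 + 0.32×3.1 + 0.46×g.
0.46×g = 7.9 − 0.7 − 1.124 = 6.076.
g = 6.076 / 0.46 = 13.2087%.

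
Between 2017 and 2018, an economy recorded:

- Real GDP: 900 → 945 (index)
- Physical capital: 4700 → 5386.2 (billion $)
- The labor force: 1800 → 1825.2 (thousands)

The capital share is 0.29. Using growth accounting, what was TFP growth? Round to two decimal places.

-0.23%

Real GDP growth = (945 − 900) / 900 = 5%.
Physical capital growth = (5386.2 − 4700) / 4700 = 14.6%.
The labor force growth = (1825.2 − 1800) / 1800 = 1.4%.
Labor's share = 1 − 0.29 = 0.71.
Physical capital: 0.29 × 14.6 = 4.234 pp.
The labor force: 0.71 × 1.4 = 0.994 pp.
TFP growth = 5 − 5.228 = -0.228%.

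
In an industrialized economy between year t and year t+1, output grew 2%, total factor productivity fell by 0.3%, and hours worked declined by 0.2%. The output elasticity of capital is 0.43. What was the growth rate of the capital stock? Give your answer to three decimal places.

The capital stock grew 5.614%.

Labor's share = 1 − 0.43 = 0.57.
gY = gA + 0.57×(-0.2) + 0.43×g.
0.43×g = 2 + 0.3 + 0.114 = 2.414.
g = 2.414 / 0.43 = 5.61395%.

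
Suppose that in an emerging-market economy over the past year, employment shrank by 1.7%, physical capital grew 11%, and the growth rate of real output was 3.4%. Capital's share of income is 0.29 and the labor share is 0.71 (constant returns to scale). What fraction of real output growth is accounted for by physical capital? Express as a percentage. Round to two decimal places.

Physical capital accounted for 93.82% of growth.

Physical capital contributed 0.29 × 11 = 3.19 pp.
Share of growth = 3.19 / 3.4 × 100 = 93.8235%.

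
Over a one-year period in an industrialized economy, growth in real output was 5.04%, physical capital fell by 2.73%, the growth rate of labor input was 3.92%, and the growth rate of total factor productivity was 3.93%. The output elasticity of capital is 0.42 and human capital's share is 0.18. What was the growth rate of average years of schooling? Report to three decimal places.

3.826%

Labor's share = 1 − 0.42 − 0.18 = 0.4.
gY = gA + 0.42×(-2.73) + 0.4×3.92 + 0.18×g.
0.18×g = 5.04 − 3.93 − 0.4214 = 0.6886.
g = 0.6886 / 0.18 = 3.82556%.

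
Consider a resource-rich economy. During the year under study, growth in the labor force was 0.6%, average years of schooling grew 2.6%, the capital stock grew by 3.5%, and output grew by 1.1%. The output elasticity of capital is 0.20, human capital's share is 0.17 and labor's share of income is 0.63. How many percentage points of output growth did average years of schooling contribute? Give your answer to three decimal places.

Contribution = share × growth = 0.17 × 2.6 = 0.442 pp.

0.442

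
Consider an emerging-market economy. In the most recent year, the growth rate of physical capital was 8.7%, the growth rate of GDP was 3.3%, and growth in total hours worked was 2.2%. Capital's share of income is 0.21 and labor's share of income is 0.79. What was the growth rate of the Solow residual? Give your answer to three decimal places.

Labor's share = 1 − 0.21 = 0.79.
Physical capital: 0.21 × 8.7 = 1.827 pp.
Total hours worked: 0.79 × 2.2 = 1.738 pp.
TFP growth = 3.3 − 3.565 = -0.265%.

-0.265%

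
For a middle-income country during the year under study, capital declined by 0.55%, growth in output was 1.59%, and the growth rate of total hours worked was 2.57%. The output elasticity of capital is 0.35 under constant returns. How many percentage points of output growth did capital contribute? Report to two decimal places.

-0.19

Contribution = share × growth = 0.35 × (-0.55) = -0.1925 pp.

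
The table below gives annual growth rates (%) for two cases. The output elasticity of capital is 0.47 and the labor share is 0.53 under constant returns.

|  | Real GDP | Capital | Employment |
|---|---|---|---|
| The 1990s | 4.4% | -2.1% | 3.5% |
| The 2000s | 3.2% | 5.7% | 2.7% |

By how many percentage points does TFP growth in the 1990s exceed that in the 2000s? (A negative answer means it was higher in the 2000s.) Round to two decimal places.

4.44 percentage points

Labor's share = 1 − 0.47 = 0.53.
The 1990s: TFP = 4.4 + 0.987 − 1.855 = 3.532%.
The 2000s: TFP = 3.2 − 2.679 − 1.431 = -0.91%.
Difference = 3.532 − (-0.91) = 4.442 pp.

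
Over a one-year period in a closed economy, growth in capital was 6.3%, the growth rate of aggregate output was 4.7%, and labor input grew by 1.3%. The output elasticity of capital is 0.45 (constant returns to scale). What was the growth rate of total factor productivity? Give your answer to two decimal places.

1.15%

Labor's share = 1 − 0.45 = 0.55.
Capital: 0.45 × 6.3 = 2.835 pp.
Labor input: 0.55 × 1.3 = 0.715 pp.
TFP growth = 4.7 − 3.55 = 1.15%.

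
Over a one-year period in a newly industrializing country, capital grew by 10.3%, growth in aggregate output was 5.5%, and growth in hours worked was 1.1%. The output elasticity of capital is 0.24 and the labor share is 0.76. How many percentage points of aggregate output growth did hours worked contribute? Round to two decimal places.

Labor's share = 1 − 0.24 = 0.76.
Contribution = share × growth = 0.76 × 1.1 = 0.836 pp.

0.84 percentage points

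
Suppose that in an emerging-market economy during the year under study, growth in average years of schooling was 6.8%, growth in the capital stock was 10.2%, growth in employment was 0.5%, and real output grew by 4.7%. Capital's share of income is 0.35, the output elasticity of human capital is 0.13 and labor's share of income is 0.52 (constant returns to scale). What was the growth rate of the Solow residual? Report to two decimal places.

-0.01%

Labor's share = 1 − 0.35 − 0.13 = 0.52.
The capital stock: 0.35 × 10.2 = 3.57 pp.
Average years of schooling: 0.13 × 6.8 = 0.884 pp.
Employment: 0.52 × 0.5 = 0.26 pp.
TFP growth = 4.7 − 4.714 = -0.014%.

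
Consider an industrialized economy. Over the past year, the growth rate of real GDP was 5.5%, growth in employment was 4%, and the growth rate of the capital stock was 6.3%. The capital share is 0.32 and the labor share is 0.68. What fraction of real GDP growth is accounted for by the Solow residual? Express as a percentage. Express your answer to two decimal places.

13.89%

Labor's share = 1 − 0.32 = 0.68.
The capital stock: 0.32 × 6.3 = 2.016 pp.
Employment: 0.68 × 4 = 2.72 pp.
TFP growth = 5.5 − 4.736 = 0.764%.
TFP share of growth = 0.764 / 5.5 × 100 = 13.8909%.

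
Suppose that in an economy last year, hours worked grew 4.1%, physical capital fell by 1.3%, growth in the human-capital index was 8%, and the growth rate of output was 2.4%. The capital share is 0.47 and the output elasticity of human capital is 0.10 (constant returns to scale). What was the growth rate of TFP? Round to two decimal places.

Labor's share = 1 − 0.47 − 0.1 = 0.43.
Physical capital: 0.47 × (-1.3) = -0.611 pp.
The human-capital index: 0.1 × 8 = 0.8 pp.
Hours worked: 0.43 × 4.1 = 1.763 pp.
TFP growth = 2.4 − 1.952 = 0.448%.

0.45%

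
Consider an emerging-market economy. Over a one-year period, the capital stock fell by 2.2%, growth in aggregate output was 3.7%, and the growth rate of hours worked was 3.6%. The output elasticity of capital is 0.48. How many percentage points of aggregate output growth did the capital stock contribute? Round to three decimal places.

Contribution = share × growth = 0.48 × (-2.2) = -1.056 pp.

-1.056 pp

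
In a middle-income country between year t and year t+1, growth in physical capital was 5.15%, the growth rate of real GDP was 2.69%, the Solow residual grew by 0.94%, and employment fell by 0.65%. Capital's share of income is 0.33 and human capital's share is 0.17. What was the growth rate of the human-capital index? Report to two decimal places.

2.21%

Labor's share = 1 − 0.33 − 0.17 = 0.5.
gY = gA + 0.33×5.15 + 0.5×(-0.65) + 0.17×g.
0.17×g = 2.69 − 0.94 − 1.3745 = 0.3755.
g = 0.3755 / 0.17 = 2.2088%.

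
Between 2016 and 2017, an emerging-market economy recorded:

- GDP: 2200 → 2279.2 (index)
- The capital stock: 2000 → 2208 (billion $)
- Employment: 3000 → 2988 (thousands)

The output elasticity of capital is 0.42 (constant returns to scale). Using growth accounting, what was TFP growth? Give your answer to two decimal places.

GDP growth = (2279.2 − 2200) / 2200 = 3.6%.
The capital stock growth = (2208 − 2000) / 2000 = 10.4%.
Employment growth = (2988 − 3000) / 3000 = -0.4%.
Labor's share = 1 − 0.42 = 0.58.
The capital stock: 0.42 × 10.4 = 4.368 pp.
Employment: 0.58 × (-0.4) = -0.232 pp.
TFP growth = 3.6 − 4.136 = -0.536%.

-0.54%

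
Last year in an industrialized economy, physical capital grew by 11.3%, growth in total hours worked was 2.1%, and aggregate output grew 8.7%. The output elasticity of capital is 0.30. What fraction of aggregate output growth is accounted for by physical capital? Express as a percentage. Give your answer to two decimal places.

Physical capital contributed 0.3 × 11.3 = 3.39 pp.
Share of growth = 3.39 / 8.7 × 100 = 38.9655%.

38.97%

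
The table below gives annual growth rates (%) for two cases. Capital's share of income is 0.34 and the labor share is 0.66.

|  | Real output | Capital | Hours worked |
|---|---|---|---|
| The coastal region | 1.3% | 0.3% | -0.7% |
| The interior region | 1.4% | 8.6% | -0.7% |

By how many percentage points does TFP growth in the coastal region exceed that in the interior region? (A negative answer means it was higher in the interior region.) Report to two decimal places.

Labor's share = 1 − 0.34 = 0.66.
The coastal region: TFP = 1.3 − 0.102 + 0.462 = 1.66%.
The interior region: TFP = 1.4 − 2.924 + 0.462 = -1.062%.
Difference = 1.66 − (-1.062) = 2.722 pp.

2.72 percentage points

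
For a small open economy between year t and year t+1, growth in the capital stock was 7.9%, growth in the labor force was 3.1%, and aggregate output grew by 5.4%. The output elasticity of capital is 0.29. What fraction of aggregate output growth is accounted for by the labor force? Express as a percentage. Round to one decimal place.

Labor's share = 1 − 0.29 = 0.71.
The labor force contributed 0.71 × 3.1 = 2.201 pp.
Share of growth = 2.201 / 5.4 × 100 = 40.759%.

The labor force accounted for 40.8% of growth.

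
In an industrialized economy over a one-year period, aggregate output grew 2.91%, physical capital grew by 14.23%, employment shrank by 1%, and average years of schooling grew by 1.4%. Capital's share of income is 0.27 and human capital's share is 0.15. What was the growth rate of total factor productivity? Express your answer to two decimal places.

-0.56%

Labor's share = 1 − 0.27 − 0.15 = 0.58.
Physical capital: 0.27 × 14.23 = 3.8421 pp.
Average years of schooling: 0.15 × 1.4 = 0.21 pp.
Employment: 0.58 × (-1) = -0.58 pp.
TFP growth = 2.91 − 3.4721 = -0.5621%.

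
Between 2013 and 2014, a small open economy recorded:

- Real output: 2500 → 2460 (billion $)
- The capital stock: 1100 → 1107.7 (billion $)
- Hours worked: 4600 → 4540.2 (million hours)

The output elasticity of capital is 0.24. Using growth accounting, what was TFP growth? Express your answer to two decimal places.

-0.78%

Real output growth = (2460 − 2500) / 2500 = -1.6%.
The capital stock growth = (1107.7 − 1100) / 1100 = 0.7%.
Hours worked growth = (4540.2 − 4600) / 4600 = -1.3%.
Labor's share = 1 − 0.24 = 0.76.
The capital stock: 0.24 × 0.7 = 0.168 pp.
Hours worked: 0.76 × (-1.3) = -0.988 pp.
TFP growth = -1.6 + 0.82 = -0.78%.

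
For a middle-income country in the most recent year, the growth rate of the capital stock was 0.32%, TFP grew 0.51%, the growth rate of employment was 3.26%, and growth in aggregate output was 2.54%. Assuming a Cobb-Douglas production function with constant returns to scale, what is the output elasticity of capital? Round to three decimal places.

gY = gA + α·gK + (1−α)·gL, so gY − gA − gL = α(gK − gL).
2.54 − 0.51 − 3.26 = α × (0.32 − 3.26).
-1.23 = -2.94 α, so α = 0.41837.

The output elasticity of capital is 0.418.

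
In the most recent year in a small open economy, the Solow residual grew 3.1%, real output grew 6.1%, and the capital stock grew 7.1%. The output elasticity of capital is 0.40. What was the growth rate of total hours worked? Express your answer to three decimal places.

Labor's share = 1 − 0.4 = 0.6.
gY = gA + 0.4×7.1 + 0.6×g.
0.6×g = 6.1 − 3.1 − 2.84 = 0.16.
g = 0.16 / 0.6 = 0.26667%.

Total hours worked growth was 0.267%.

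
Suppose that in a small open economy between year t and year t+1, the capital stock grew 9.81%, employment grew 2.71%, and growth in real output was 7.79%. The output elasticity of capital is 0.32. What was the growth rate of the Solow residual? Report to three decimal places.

2.808%

Labor's share = 1 − 0.32 = 0.68.
The capital stock: 0.32 × 9.81 = 3.1392 pp.
Employment: 0.68 × 2.71 = 1.8428 pp.
TFP growth = 7.79 − 4.982 = 2.808%.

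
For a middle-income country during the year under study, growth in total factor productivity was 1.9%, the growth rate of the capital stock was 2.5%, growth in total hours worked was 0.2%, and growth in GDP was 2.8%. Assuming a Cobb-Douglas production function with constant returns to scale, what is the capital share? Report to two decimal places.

gY = gA + α·gK + (1−α)·gL, so gY − gA − gL = α(gK − gL).
2.8 − 1.9 − 0.2 = α × (2.5 − 0.2).
0.7 = 2.3 α, so α = 0.3043.

0.30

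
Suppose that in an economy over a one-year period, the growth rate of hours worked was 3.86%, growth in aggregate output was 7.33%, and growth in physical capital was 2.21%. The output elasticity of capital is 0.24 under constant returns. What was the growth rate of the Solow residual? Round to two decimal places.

The Solow residual growth was 3.87%.

Labor's share = 1 − 0.24 = 0.76.
Physical capital: 0.24 × 2.21 = 0.5304 pp.
Hours worked: 0.76 × 3.86 = 2.9336 pp.
TFP growth = 7.33 − 3.464 = 3.866%.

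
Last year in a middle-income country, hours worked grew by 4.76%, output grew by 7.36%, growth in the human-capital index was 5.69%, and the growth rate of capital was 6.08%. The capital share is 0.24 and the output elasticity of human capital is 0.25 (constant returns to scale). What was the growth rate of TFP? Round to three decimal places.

Labor's share = 1 − 0.24 − 0.25 = 0.51.
Capital: 0.24 × 6.08 = 1.4592 pp.
The human-capital index: 0.25 × 5.69 = 1.4225 pp.
Hours worked: 0.51 × 4.76 = 2.4276 pp.
TFP growth = 7.36 − 5.3093 = 2.0507%.

TFP grew 2.051%.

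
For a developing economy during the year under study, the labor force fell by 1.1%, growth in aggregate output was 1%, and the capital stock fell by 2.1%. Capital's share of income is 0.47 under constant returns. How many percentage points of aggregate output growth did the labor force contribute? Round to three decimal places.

-0.583

Labor's share = 1 − 0.47 = 0.53.
Contribution = share × growth = 0.53 × (-1.1) = -0.583 pp.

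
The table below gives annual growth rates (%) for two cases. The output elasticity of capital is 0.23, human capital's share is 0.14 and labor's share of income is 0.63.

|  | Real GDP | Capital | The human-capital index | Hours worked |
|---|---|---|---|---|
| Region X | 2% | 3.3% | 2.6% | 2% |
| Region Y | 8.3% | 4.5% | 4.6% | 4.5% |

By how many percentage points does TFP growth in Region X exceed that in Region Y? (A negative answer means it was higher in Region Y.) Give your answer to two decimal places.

Labor's share = 1 − 0.23 − 0.14 = 0.63.
Region X: TFP = 2 − 0.759 − 0.364 − 1.26 = -0.383%.
Region Y: TFP = 8.3 − 1.035 − 0.644 − 2.835 = 3.786%.
Difference = -0.383 − (3.786) = -4.169 pp.

-4.17 percentage points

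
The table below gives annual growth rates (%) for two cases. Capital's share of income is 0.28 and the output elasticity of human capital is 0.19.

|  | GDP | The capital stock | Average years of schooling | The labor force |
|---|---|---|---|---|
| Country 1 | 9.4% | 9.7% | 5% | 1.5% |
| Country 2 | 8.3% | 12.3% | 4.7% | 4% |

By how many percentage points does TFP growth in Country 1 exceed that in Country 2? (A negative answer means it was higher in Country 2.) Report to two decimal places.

Labor's share = 1 − 0.28 − 0.19 = 0.53.
Country 1: TFP = 9.4 − 2.716 − 0.95 − 0.795 = 4.939%.
Country 2: TFP = 8.3 − 3.444 − 0.893 − 2.12 = 1.843%.
Difference = 4.939 − (1.843) = 3.096 pp.

3.10 percentage points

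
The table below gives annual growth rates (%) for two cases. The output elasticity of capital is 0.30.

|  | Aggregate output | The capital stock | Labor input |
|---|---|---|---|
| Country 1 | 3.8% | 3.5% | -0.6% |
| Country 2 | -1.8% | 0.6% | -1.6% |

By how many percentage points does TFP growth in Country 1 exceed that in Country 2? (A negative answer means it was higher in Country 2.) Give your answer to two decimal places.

4.03 percentage points

Labor's share = 1 − 0.3 = 0.7.
Country 1: TFP = 3.8 − 1.05 + 0.42 = 3.17%.
Country 2: TFP = -1.8 − 0.18 + 1.12 = -0.86%.
Difference = 3.17 − (-0.86) = 4.03 pp.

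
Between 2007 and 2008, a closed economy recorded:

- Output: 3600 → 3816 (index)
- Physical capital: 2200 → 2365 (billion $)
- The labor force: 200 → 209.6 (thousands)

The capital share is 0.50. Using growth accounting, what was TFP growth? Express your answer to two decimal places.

-0.15%

Output growth = (3816 − 3600) / 3600 = 6%.
Physical capital growth = (2365 − 2200) / 2200 = 7.5%.
The labor force growth = (209.6 − 200) / 200 = 4.8%.
Labor's share = 1 − 0.5 = 0.5.
Physical capital: 0.5 × 7.5 = 3.75 pp.
The labor force: 0.5 × 4.8 = 2.4 pp.
TFP growth = 6 − 6.15 = -0.15%.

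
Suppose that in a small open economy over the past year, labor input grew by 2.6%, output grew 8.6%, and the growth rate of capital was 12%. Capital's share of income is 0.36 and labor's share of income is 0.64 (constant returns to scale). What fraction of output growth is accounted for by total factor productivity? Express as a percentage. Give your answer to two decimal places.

Labor's share = 1 − 0.36 = 0.64.
Capital: 0.36 × 12 = 4.32 pp.
Labor input: 0.64 × 2.6 = 1.664 pp.
TFP growth = 8.6 − 5.984 = 2.616%.
TFP share of growth = 2.616 / 8.6 × 100 = 30.4186%.

30.42%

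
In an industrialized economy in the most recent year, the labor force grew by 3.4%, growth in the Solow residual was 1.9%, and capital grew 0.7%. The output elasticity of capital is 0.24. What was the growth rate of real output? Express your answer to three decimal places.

4.652%

Labor's share = 1 − 0.24 = 0.76.
Capital: 0.24 × 0.7 = 0.168 pp.
The labor force: 0.76 × 3.4 = 2.584 pp.
Output growth = 1.9 + 2.752 = 4.652%.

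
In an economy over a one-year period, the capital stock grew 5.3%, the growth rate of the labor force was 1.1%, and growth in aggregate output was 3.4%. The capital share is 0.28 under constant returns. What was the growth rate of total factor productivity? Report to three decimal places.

Labor's share = 1 − 0.28 = 0.72.
The capital stock: 0.28 × 5.3 = 1.484 pp.
The labor force: 0.72 × 1.1 = 0.792 pp.
TFP growth = 3.4 − 2.276 = 1.124%.

1.124%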